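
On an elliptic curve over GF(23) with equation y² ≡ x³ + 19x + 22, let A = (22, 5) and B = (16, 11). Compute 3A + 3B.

First 3A:
Repeated addition: build up to 3A.
2A: tangent at (22, 5): λ = (3·22² + 19)/(2·5) ≡ 22/10. 10⁻¹ ≡ 7 (mod 23), so λ ≡ 22·7 ≡ 16.
  x = λ² - 22 - 22 = 256 - 44 ≡ 5; y = λ·(22 - 5) - 5 ≡ 14. → (5, 14)
3A: (5, 14) + (22, 5). λ = (5 - 14)/(22 - 5) ≡ 14/17 mod 23. 17⁻¹ ≡ 19 (mod 23), so λ ≡ 13.
  x = λ² - 5 - 22 = 169 - 27 ≡ 4; y = λ·(5 - 4) - 14 ≡ 22. → (4, 22)
3A = (4, 22).
Next 3B:
Repeated addition: build up to 3B.
2B: tangent at (16, 11): λ = (3·16² + 19)/(2·11) ≡ 5/22. 22⁻¹ ≡ 22 (mod 23) since 22·22 = 484 ≡ 1, so λ ≡ 5·22 ≡ 18.
  x = λ² - 16 - 16 = 324 - 32 ≡ 16; y = λ·(16 - 16) - 11 ≡ 12. → (16, 12)
3B: (16, 12) + (16, 11): same x and y₁ ≡ -y₂, so the sum is 𝒪.
3B = 𝒪.
Finally 3A + 3B:
(4, 22) + 𝒪 = (4, 22) (identity).

(4, 22)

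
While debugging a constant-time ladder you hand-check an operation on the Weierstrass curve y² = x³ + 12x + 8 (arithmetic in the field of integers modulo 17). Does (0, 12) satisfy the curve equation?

yes

y² = 12² ≡ 8; x³ + 12x + 8 = 8 ≡ 8 (mod 17). 8 = 8.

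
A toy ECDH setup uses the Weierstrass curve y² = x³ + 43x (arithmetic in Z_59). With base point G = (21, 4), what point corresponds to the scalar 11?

(5, 24)

Double-and-add on 11 = (1011)₂. Start with G = (21, 4) for the leading 1-bit.
double: tangent at (21, 4): λ = (3·21² + 43)/(2·4) ≡ 9/8. 8⁻¹ ≡ 37 (mod 59) since 8·37 = 296 ≡ 1, so λ ≡ 9·37 ≡ 38.
  x = λ² - 21 - 21 = 1444 - 42 ≡ 45; y = λ·(21 - 45) - 4 ≡ 28. → (45, 28)
double: tangent at (45, 28): λ = (3·45² + 43)/(2·28) ≡ 41/56. 56⁻¹ ≡ 39 (mod 59) since 56·39 = 2184 ≡ 1, so λ ≡ 41·39 ≡ 6.
  x = λ² - 45 - 45 = 36 - 90 ≡ 5; y = λ·(45 - 5) - 28 ≡ 35. → (5, 35)
add G: (5, 35) + (21, 4). λ = (4 - 35)/(21 - 5) ≡ 28/16 mod 59. 16⁻¹ ≡ 48 (mod 59) since 16·48 = 768 ≡ 1, so λ ≡ 46.
  x = λ² - 5 - 21 = 2116 - 26 ≡ 25; y = λ·(5 - 25) - 35 ≡ 48. → (25, 48)
double: tangent at (25, 48): λ = (3·25² + 43)/(2·48) ≡ 30/37. 37⁻¹ ≡ 8 (mod 59) since 37·8 = 296 ≡ 1, so λ ≡ 30·8 ≡ 4.
  x = λ² - 25 - 25 = 16 - 50 ≡ 25; y = λ·(25 - 25) - 48 ≡ 11. → (25, 11)
add G: (25, 11) + (21, 4). λ = (4 - 11)/(21 - 25) ≡ 52/55 mod 59. 55⁻¹ ≡ 44 (mod 59) since 55·44 = 2420 ≡ 1, so λ ≡ 46.
  x = λ² - 25 - 21 = 2116 - 46 ≡ 5; y = λ·(25 - 5) - 11 ≡ 24. → (5, 24)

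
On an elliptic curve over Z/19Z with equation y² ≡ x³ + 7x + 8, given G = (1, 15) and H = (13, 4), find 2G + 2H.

(4, 10)

First 2G:
Repeated addition: build up to 2G.
2G: tangent at (1, 15): λ = (3·1² + 7)/(2·15) ≡ 10/11. 11⁻¹ ≡ 7 (mod 19), so λ ≡ 10·7 ≡ 13.
  x = λ² - 1 - 1 = 169 - 2 ≡ 15; y = λ·(1 - 15) - 15 ≡ 12. → (15, 12)
2G = (15, 12).
Next 2H:
Repeated addition: build up to 2H.
2H: tangent at (13, 4): λ = (3·13² + 7)/(2·4) ≡ 1/8. 8⁻¹ ≡ 12 (mod 19) since 8·12 = 96 ≡ 1, so λ ≡ 1·12 ≡ 12.
  x = λ² - 13 - 13 = 144 - 26 ≡ 4; y = λ·(13 - 4) - 4 ≡ 9. → (4, 9)
2H = (4, 9).
Finally 2G + 2H:
(15, 12) + (4, 9). λ = (9 - 12)/(4 - 15) ≡ 16/8 mod 19. 8⁻¹ ≡ 12 (mod 19), so λ ≡ 2.
  x = λ² - 15 - 4 = 4 - 19 ≡ 4; y = λ·(15 - 4) - 12 ≡ 10. → (4, 10)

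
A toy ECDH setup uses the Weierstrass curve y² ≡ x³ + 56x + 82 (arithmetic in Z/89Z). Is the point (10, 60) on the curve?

y² = 60² ≡ 40; x³ + 56x + 82 = 1642 ≡ 40 (mod 89). 40 = 40.

yes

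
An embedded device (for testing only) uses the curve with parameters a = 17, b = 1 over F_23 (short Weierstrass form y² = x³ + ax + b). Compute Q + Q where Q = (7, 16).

(4, 8)

tangent at (7, 16): λ = (3·7² + 17)/(2·16) ≡ 3/9. 9⁻¹ ≡ 18 (mod 23), so λ ≡ 3·18 ≡ 8.
  x = λ² - 7 - 7 = 64 - 14 ≡ 4; y = λ·(7 - 4) - 16 ≡ 8. → (4, 8)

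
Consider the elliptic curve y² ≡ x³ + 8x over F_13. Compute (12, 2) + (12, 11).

O

The two points share x = 12 and their y-coordinates satisfy 2 + 11 ≡ 0 (mod 13), so they are inverses. Their sum is O.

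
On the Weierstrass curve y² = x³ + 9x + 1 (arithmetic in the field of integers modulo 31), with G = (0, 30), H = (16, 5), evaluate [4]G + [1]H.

(9, 6)

First 4G:
Repeated addition: build up to 4G.
2G: tangent at (0, 30): λ = (3·0² + 9)/(2·30) ≡ 9/29. 29⁻¹ ≡ 15 (mod 31), so λ ≡ 9·15 ≡ 11.
  x = λ² - 0 - 0 = 121 - 0 ≡ 28; y = λ·(0 - 28) - 30 ≡ 3. → (28, 3)
3G: (28, 3) + (0, 30). λ = (30 - 3)/(0 - 28) ≡ 27/3 mod 31. 3⁻¹ ≡ 21 (mod 31) since 3·21 = 63 ≡ 1, so λ ≡ 9.
  x = λ² - 28 - 0 = 81 - 28 ≡ 22; y = λ·(28 - 22) - 3 ≡ 20. → (22, 20)
4G: (22, 20) + (0, 30). λ = (30 - 20)/(0 - 22) ≡ 10/9 mod 31. 9⁻¹ ≡ 7 (mod 31), so λ ≡ 8.
  x = λ² - 22 - 0 = 64 - 22 ≡ 11; y = λ·(22 - 11) - 20 ≡ 6. → (11, 6)
4G = (11, 6).
Finally 4G + H:
(11, 6) + (16, 5). λ = (5 - 6)/(16 - 11) ≡ 30/5 mod 31. 5⁻¹ ≡ 25 (mod 31), so λ ≡ 6.
  x = λ² - 11 - 16 = 36 - 27 ≡ 9; y = λ·(11 - 9) - 6 ≡ 6. → (9, 6)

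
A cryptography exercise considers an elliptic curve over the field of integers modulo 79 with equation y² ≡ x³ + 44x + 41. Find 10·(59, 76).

(53, 53)

Write Q = (59, 76).
Double-and-add on 10 = (1010)₂. Start with Q = (59, 76) for the leading 1-bit.
double: tangent at (59, 76): λ = (3·59² + 44)/(2·76) ≡ 59/73. 73⁻¹ ≡ 13 (mod 79) since 73·13 = 949 ≡ 1, so λ ≡ 59·13 ≡ 56.
  x = λ² - 59 - 59 = 3136 - 118 ≡ 16; y = λ·(59 - 16) - 76 ≡ 41. → (16, 41)
double: tangent at (16, 41): λ = (3·16² + 44)/(2·41) ≡ 22/3. 3⁻¹ ≡ 53 (mod 79), so λ ≡ 22·53 ≡ 60.
  x = λ² - 16 - 16 = 3600 - 32 ≡ 13; y = λ·(16 - 13) - 41 ≡ 60. → (13, 60)
add Q: (13, 60) + (59, 76). λ = (76 - 60)/(59 - 13) ≡ 16/46 mod 79. 46⁻¹ ≡ 67 (mod 79) since 46·67 = 3082 ≡ 1, so λ ≡ 45.
  x = λ² - 13 - 59 = 2025 - 72 ≡ 57; y = λ·(13 - 57) - 60 ≡ 14. → (57, 14)
double: tangent at (57, 14): λ = (3·57² + 44)/(2·14) ≡ 74/28. 28⁻¹ ≡ 48 (mod 79), so λ ≡ 74·48 ≡ 76.
  x = λ² - 57 - 57 = 5776 - 114 ≡ 53; y = λ·(57 - 53) - 14 ≡ 53. → (53, 53)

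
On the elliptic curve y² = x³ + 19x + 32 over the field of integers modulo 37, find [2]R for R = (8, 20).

(18, 29)

tangent at (8, 20): λ = (3·8² + 19)/(2·20) ≡ 26/3. 3⁻¹ ≡ 25 (mod 37) since 3·25 = 75 ≡ 1, so λ ≡ 26·25 ≡ 21.
  x = λ² - 8 - 8 = 441 - 16 ≡ 18; y = λ·(8 - 18) - 20 ≡ 29. → (18, 29)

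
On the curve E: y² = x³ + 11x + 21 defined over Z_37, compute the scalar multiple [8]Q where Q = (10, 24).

(16, 36)

Repeated addition: build up to 8Q.
2Q: tangent at (10, 24): λ = (3·10² + 11)/(2·24) ≡ 15/11. 11⁻¹ ≡ 27 (mod 37) since 11·27 = 297 ≡ 1, so λ ≡ 15·27 ≡ 35.
  x = λ² - 10 - 10 = 1225 - 20 ≡ 21; y = λ·(10 - 21) - 24 ≡ 35. → (21, 35)
3Q: (21, 35) + (10, 24). λ = (24 - 35)/(10 - 21) ≡ 26/26 mod 37. 26⁻¹ ≡ 10 (mod 37) since 26·10 = 260 ≡ 1, so λ ≡ 1.
  x = λ² - 21 - 10 = 1 - 31 ≡ 7; y = λ·(21 - 7) - 35 ≡ 16. → (7, 16)
4Q: (7, 16) + (10, 24). λ = (24 - 16)/(10 - 7) ≡ 8/3 mod 37. 3⁻¹ ≡ 25 (mod 37), so λ ≡ 15.
  x = λ² - 7 - 10 = 225 - 17 ≡ 23; y = λ·(7 - 23) - 16 ≡ 3. → (23, 3)
5Q: (23, 3) + (10, 24). λ = (24 - 3)/(10 - 23) ≡ 21/24 mod 37. 24⁻¹ ≡ 17 (mod 37), so λ ≡ 24.
  x = λ² - 23 - 10 = 576 - 33 ≡ 25; y = λ·(23 - 25) - 3 ≡ 23. → (25, 23)
6Q: (25, 23) + (10, 24). λ = (24 - 23)/(10 - 25) ≡ 1/22 mod 37. 22⁻¹ ≡ 32 (mod 37), so λ ≡ 32.
  x = λ² - 25 - 10 = 1024 - 35 ≡ 27; y = λ·(25 - 27) - 23 ≡ 24. → (27, 24)
7Q: (27, 24) + (10, 24). λ = (24 - 24)/(10 - 27) ≡ 0/20 mod 37. 20⁻¹ ≡ 13 (mod 37), so λ ≡ 0.
  x = λ² - 27 - 10 = 0 - 37 ≡ 0; y = λ·(27 - 0) - 24 ≡ 13. → (0, 13)
8Q: (0, 13) + (10, 24). λ = (24 - 13)/(10 - 0) ≡ 11/10 mod 37. 10⁻¹ ≡ 26 (mod 37), so λ ≡ 27.
  x = λ² - 0 - 10 = 729 - 10 ≡ 16; y = λ·(0 - 16) - 13 ≡ 36. → (16, 36)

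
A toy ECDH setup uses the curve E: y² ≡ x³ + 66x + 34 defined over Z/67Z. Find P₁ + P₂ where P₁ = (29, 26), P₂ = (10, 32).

(50, 30)

(29, 26) + (10, 32). λ = (32 - 26)/(10 - 29) ≡ 6/48 mod 67. 48⁻¹ ≡ 7 (mod 67), so λ ≡ 42.
  x = λ² - 29 - 10 = 1764 - 39 ≡ 50; y = λ·(29 - 50) - 26 ≡ 30. → (50, 30)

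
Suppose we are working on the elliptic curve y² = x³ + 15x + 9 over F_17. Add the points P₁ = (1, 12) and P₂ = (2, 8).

(1, 12) + (2, 8). λ = (8 - 12)/(2 - 1) ≡ 13/1 mod 17. 1⁻¹ ≡ 1 (mod 17) since 1·1 = 1 ≡ 1, so λ ≡ 13.
  x = λ² - 1 - 2 = 169 - 3 ≡ 13; y = λ·(1 - 13) - 12 ≡ 2. → (13, 2)

(13, 2)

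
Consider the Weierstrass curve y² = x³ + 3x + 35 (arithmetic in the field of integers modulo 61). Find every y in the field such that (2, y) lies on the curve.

7, 54

x³ + 3x + 35 = 49 ≡ 49 (mod 61).
Square roots of 49 mod 61: 7 and 54 (since 7² = 49 ≡ 49).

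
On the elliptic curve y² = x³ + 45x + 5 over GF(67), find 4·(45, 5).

(28, 13)

Write G = (45, 5).
Double-and-add on 4 = (100)₂. Start with G = (45, 5) for the leading 1-bit.
double: tangent at (45, 5): λ = (3·45² + 45)/(2·5) ≡ 23/10. 10⁻¹ ≡ 47 (mod 67) since 10·47 = 470 ≡ 1, so λ ≡ 23·47 ≡ 9.
  x = λ² - 45 - 45 = 81 - 90 ≡ 58; y = λ·(45 - 58) - 5 ≡ 12. → (58, 12)
double: tangent at (58, 12): λ = (3·58² + 45)/(2·12) ≡ 20/24. 24⁻¹ ≡ 14 (mod 67), so λ ≡ 20·14 ≡ 12.
  x = λ² - 58 - 58 = 144 - 116 ≡ 28; y = λ·(58 - 28) - 12 ≡ 13. → (28, 13)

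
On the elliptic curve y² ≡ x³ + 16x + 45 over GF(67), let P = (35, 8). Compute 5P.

Repeated addition: build up to 5P.
2P: tangent at (35, 8): λ = (3·35² + 16)/(2·8) ≡ 6/16. 16⁻¹ ≡ 21 (mod 67) since 16·21 = 336 ≡ 1, so λ ≡ 6·21 ≡ 59.
  x = λ² - 35 - 35 = 3481 - 70 ≡ 61; y = λ·(35 - 61) - 8 ≡ 66. → (61, 66)
3P: (61, 66) + (35, 8). λ = (8 - 66)/(35 - 61) ≡ 9/41 mod 67. 41⁻¹ ≡ 18 (mod 67) since 41·18 = 738 ≡ 1, so λ ≡ 28.
  x = λ² - 61 - 35 = 784 - 96 ≡ 18; y = λ·(61 - 18) - 66 ≡ 66. → (18, 66)
4P: (18, 66) + (35, 8). λ = (8 - 66)/(35 - 18) ≡ 9/17 mod 67. 17⁻¹ ≡ 4 (mod 67), so λ ≡ 36.
  x = λ² - 18 - 35 = 1296 - 53 ≡ 37; y = λ·(18 - 37) - 66 ≡ 54. → (37, 54)
5P: (37, 54) + (35, 8). λ = (8 - 54)/(35 - 37) ≡ 21/65 mod 67. 65⁻¹ ≡ 33 (mod 67), so λ ≡ 23.
  x = λ² - 37 - 35 = 529 - 72 ≡ 55; y = λ·(37 - 55) - 54 ≡ 1. → (55, 1)

(55, 1)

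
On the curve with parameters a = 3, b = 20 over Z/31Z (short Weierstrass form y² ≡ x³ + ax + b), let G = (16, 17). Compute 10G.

(16, 17)

Double-and-add on 10 = (1010)₂. Start with G = (16, 17) for the leading 1-bit.
double: tangent at (16, 17): λ = (3·16² + 3)/(2·17) ≡ 27/3. 3⁻¹ ≡ 21 (mod 31), so λ ≡ 27·21 ≡ 9.
  x = λ² - 16 - 16 = 81 - 32 ≡ 18; y = λ·(16 - 18) - 17 ≡ 27. → (18, 27)
double: tangent at (18, 27): λ = (3·18² + 3)/(2·27) ≡ 14/23. 23⁻¹ ≡ 27 (mod 31), so λ ≡ 14·27 ≡ 6.
  x = λ² - 18 - 18 = 36 - 36 ≡ 0; y = λ·(18 - 0) - 27 ≡ 19. → (0, 19)
add G: (0, 19) + (16, 17). λ = (17 - 19)/(16 - 0) ≡ 29/16 mod 31. 16⁻¹ ≡ 2 (mod 31) since 16·2 = 32 ≡ 1, so λ ≡ 27.
  x = λ² - 0 - 16 = 729 - 16 ≡ 0; y = λ·(0 - 0) - 19 ≡ 12. → (0, 12)
double: tangent at (0, 12): λ = (3·0² + 3)/(2·12) ≡ 3/24. 24⁻¹ ≡ 22 (mod 31), so λ ≡ 3·22 ≡ 4.
  x = λ² - 0 - 0 = 16 - 0 ≡ 16; y = λ·(0 - 16) - 12 ≡ 17. → (16, 17)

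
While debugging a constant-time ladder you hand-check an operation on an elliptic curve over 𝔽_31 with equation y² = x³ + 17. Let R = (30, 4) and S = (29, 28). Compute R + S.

(30, 4) + (29, 28). λ = (28 - 4)/(29 - 30) ≡ 24/30 mod 31. 30⁻¹ ≡ 30 (mod 31), so λ ≡ 7.
  x = λ² - 30 - 29 = 49 - 59 ≡ 21; y = λ·(30 - 21) - 4 ≡ 28. → (21, 28)

(21, 28)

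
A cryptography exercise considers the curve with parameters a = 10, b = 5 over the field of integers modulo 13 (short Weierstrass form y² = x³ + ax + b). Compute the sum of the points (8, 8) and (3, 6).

(11, 9)

(8, 8) + (3, 6). λ = (6 - 8)/(3 - 8) ≡ 11/8 mod 13. 8⁻¹ ≡ 5 (mod 13), so λ ≡ 3.
  x = λ² - 8 - 3 = 9 - 11 ≡ 11; y = λ·(8 - 11) - 8 ≡ 9. → (11, 9)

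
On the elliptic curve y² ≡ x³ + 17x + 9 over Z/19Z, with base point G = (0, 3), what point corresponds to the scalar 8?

Repeated addition: build up to 8G.
2G: tangent at (0, 3): λ = (3·0² + 17)/(2·3) ≡ 17/6. 6⁻¹ ≡ 16 (mod 19) since 6·16 = 96 ≡ 1, so λ ≡ 17·16 ≡ 6.
  x = λ² - 0 - 0 = 36 - 0 ≡ 17; y = λ·(0 - 17) - 3 ≡ 9. → (17, 9)
3G: (17, 9) + (0, 3). λ = (3 - 9)/(0 - 17) ≡ 13/2 mod 19. 2⁻¹ ≡ 10 (mod 19), so λ ≡ 16.
  x = λ² - 17 - 0 = 256 - 17 ≡ 11; y = λ·(17 - 11) - 9 ≡ 11. → (11, 11)
4G: (11, 11) + (0, 3). λ = (3 - 11)/(0 - 11) ≡ 11/8 mod 19. 8⁻¹ ≡ 12 (mod 19), so λ ≡ 18.
  x = λ² - 11 - 0 = 324 - 11 ≡ 9; y = λ·(11 - 9) - 11 ≡ 6. → (9, 6)
5G: (9, 6) + (0, 3). λ = (3 - 6)/(0 - 9) ≡ 16/10 mod 19. 10⁻¹ ≡ 2 (mod 19), so λ ≡ 13.
  x = λ² - 9 - 0 = 169 - 9 ≡ 8; y = λ·(9 - 8) - 6 ≡ 7. → (8, 7)
6G: (8, 7) + (0, 3). λ = (3 - 7)/(0 - 8) ≡ 15/11 mod 19. 11⁻¹ ≡ 7 (mod 19), so λ ≡ 10.
  x = λ² - 8 - 0 = 100 - 8 ≡ 16; y = λ·(8 - 16) - 7 ≡ 8. → (16, 8)
7G: (16, 8) + (0, 3). λ = (3 - 8)/(0 - 16) ≡ 14/3 mod 19. 3⁻¹ ≡ 13 (mod 19), so λ ≡ 11.
  x = λ² - 16 - 0 = 121 - 16 ≡ 10; y = λ·(16 - 10) - 8 ≡ 1. → (10, 1)
8G: (10, 1) + (0, 3). λ = (3 - 1)/(0 - 10) ≡ 2/9 mod 19. 9⁻¹ ≡ 17 (mod 19) since 9·17 = 153 ≡ 1, so λ ≡ 15.
  x = λ² - 10 - 0 = 225 - 10 ≡ 6; y = λ·(10 - 6) - 1 ≡ 2. → (6, 2)

(6, 2)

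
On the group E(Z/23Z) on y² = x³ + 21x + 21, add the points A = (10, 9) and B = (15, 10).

(10, 14)

(10, 9) + (15, 10). λ = (10 - 9)/(15 - 10) ≡ 1/5 mod 23. 5⁻¹ ≡ 14 (mod 23) since 5·14 = 70 ≡ 1, so λ ≡ 14.
  x = λ² - 10 - 15 = 196 - 25 ≡ 10; y = λ·(10 - 10) - 9 ≡ 14. → (10, 14)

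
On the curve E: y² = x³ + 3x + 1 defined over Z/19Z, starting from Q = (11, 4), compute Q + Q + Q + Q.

Repeated addition: build up to 4Q.
2Q: tangent at (11, 4): λ = (3·11² + 3)/(2·4) ≡ 5/8. 8⁻¹ ≡ 12 (mod 19), so λ ≡ 5·12 ≡ 3.
  x = λ² - 11 - 11 = 9 - 22 ≡ 6; y = λ·(11 - 6) - 4 ≡ 11. → (6, 11)
3Q: (6, 11) + (11, 4). λ = (4 - 11)/(11 - 6) ≡ 12/5 mod 19. 5⁻¹ ≡ 4 (mod 19) since 5·4 = 20 ≡ 1, so λ ≡ 10.
  x = λ² - 6 - 11 = 100 - 17 ≡ 7; y = λ·(6 - 7) - 11 ≡ 17. → (7, 17)
4Q: (7, 17) + (11, 4). λ = (4 - 17)/(11 - 7) ≡ 6/4 mod 19. 4⁻¹ ≡ 5 (mod 19), so λ ≡ 11.
  x = λ² - 7 - 11 = 121 - 18 ≡ 8; y = λ·(7 - 8) - 17 ≡ 10. → (8, 10)

(8, 10)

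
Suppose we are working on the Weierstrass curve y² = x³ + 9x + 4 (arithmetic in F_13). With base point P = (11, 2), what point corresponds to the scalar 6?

(1, 1)

Repeated addition: build up to 6P.
2P: tangent at (11, 2): λ = (3·11² + 9)/(2·2) ≡ 8/4. 4⁻¹ ≡ 10 (mod 13), so λ ≡ 8·10 ≡ 2.
  x = λ² - 11 - 11 = 4 - 22 ≡ 8; y = λ·(11 - 8) - 2 ≡ 4. → (8, 4)
3P: (8, 4) + (11, 2). λ = (2 - 4)/(11 - 8) ≡ 11/3 mod 13. 3⁻¹ ≡ 9 (mod 13), so λ ≡ 8.
  x = λ² - 8 - 11 = 64 - 19 ≡ 6; y = λ·(8 - 6) - 4 ≡ 12. → (6, 12)
4P: (6, 12) + (11, 2). λ = (2 - 12)/(11 - 6) ≡ 3/5 mod 13. 5⁻¹ ≡ 8 (mod 13), so λ ≡ 11.
  x = λ² - 6 - 11 = 121 - 17 ≡ 0; y = λ·(6 - 0) - 12 ≡ 2. → (0, 2)
5P: (0, 2) + (11, 2). λ = (2 - 2)/(11 - 0) ≡ 0/11 mod 13. 11⁻¹ ≡ 6 (mod 13), so λ ≡ 0.
  x = λ² - 0 - 11 = 0 - 11 ≡ 2; y = λ·(0 - 2) - 2 ≡ 11. → (2, 11)
6P: (2, 11) + (11, 2). λ = (2 - 11)/(11 - 2) ≡ 4/9 mod 13. 9⁻¹ ≡ 3 (mod 13), so λ ≡ 12.
  x = λ² - 2 - 11 = 144 - 13 ≡ 1; y = λ·(2 - 1) - 11 ≡ 1. → (1, 1)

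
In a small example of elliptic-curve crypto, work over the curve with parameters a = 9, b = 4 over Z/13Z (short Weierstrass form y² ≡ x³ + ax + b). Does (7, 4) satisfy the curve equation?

no

y² = 4² ≡ 3; x³ + 9x + 4 = 410 ≡ 7 (mod 13). 3 ≠ 7.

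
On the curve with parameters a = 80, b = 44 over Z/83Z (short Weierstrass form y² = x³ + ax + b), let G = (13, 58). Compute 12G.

Repeated addition: build up to 12G.
2G: tangent at (13, 58): λ = (3·13² + 80)/(2·58) ≡ 6/33. 33⁻¹ ≡ 78 (mod 83), so λ ≡ 6·78 ≡ 53.
  x = λ² - 13 - 13 = 2809 - 26 ≡ 44; y = λ·(13 - 44) - 58 ≡ 42. → (44, 42)
3G: (44, 42) + (13, 58). λ = (58 - 42)/(13 - 44) ≡ 16/52 mod 83. 52⁻¹ ≡ 8 (mod 83) since 52·8 = 416 ≡ 1, so λ ≡ 45.
  x = λ² - 44 - 13 = 2025 - 57 ≡ 59; y = λ·(44 - 59) - 42 ≡ 30. → (59, 30)
4G: (59, 30) + (13, 58). λ = (58 - 30)/(13 - 59) ≡ 28/37 mod 83. 37⁻¹ ≡ 9 (mod 83) since 37·9 = 333 ≡ 1, so λ ≡ 3.
  x = λ² - 59 - 13 = 9 - 72 ≡ 20; y = λ·(59 - 20) - 30 ≡ 4. → (20, 4)
5G: (20, 4) + (13, 58). λ = (58 - 4)/(13 - 20) ≡ 54/76 mod 83. 76⁻¹ ≡ 71 (mod 83) since 76·71 = 5396 ≡ 1, so λ ≡ 16.
  x = λ² - 20 - 13 = 256 - 33 ≡ 57; y = λ·(20 - 57) - 4 ≡ 68. → (57, 68)
6G: (57, 68) + (13, 58). λ = (58 - 68)/(13 - 57) ≡ 73/39 mod 83. 39⁻¹ ≡ 66 (mod 83), so λ ≡ 4.
  x = λ² - 57 - 13 = 16 - 70 ≡ 29; y = λ·(57 - 29) - 68 ≡ 44. → (29, 44)
7G: (29, 44) + (13, 58). λ = (58 - 44)/(13 - 29) ≡ 14/67 mod 83. 67⁻¹ ≡ 57 (mod 83) since 67·57 = 3819 ≡ 1, so λ ≡ 51.
  x = λ² - 29 - 13 = 2601 - 42 ≡ 69; y = λ·(29 - 69) - 44 ≡ 74. → (69, 74)
8G: (69, 74) + (13, 58). λ = (58 - 74)/(13 - 69) ≡ 67/27 mod 83. 27⁻¹ ≡ 40 (mod 83), so λ ≡ 24.
  x = λ² - 69 - 13 = 576 - 82 ≡ 79; y = λ·(69 - 79) - 74 ≡ 18. → (79, 18)
9G: (79, 18) + (13, 58). λ = (58 - 18)/(13 - 79) ≡ 40/17 mod 83. 17⁻¹ ≡ 44 (mod 83), so λ ≡ 17.
  x = λ² - 79 - 13 = 289 - 92 ≡ 31; y = λ·(79 - 31) - 18 ≡ 51. → (31, 51)
10G: (31, 51) + (13, 58). λ = (58 - 51)/(13 - 31) ≡ 7/65 mod 83. 65⁻¹ ≡ 23 (mod 83) since 65·23 = 1495 ≡ 1, so λ ≡ 78.
  x = λ² - 31 - 13 = 6084 - 44 ≡ 64; y = λ·(31 - 64) - 51 ≡ 31. → (64, 31)
11G: (64, 31) + (13, 58). λ = (58 - 31)/(13 - 64) ≡ 27/32 mod 83. 32⁻¹ ≡ 13 (mod 83) since 32·13 = 416 ≡ 1, so λ ≡ 19.
  x = λ² - 64 - 13 = 361 - 77 ≡ 35; y = λ·(64 - 35) - 31 ≡ 22. → (35, 22)
12G: (35, 22) + (13, 58). λ = (58 - 22)/(13 - 35) ≡ 36/61 mod 83. 61⁻¹ ≡ 49 (mod 83) since 61·49 = 2989 ≡ 1, so λ ≡ 21.
  x = λ² - 35 - 13 = 441 - 48 ≡ 61; y = λ·(35 - 61) - 22 ≡ 13. → (61, 13)

(61, 13)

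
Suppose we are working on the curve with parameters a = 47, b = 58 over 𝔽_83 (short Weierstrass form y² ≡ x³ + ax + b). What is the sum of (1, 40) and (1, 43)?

The two points share x = 1 and their y-coordinates satisfy 40 + 43 ≡ 0 (mod 83), so they are inverses. Their sum is the point at infinity.

O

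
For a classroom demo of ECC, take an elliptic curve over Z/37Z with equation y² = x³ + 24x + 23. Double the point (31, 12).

tangent at (31, 12): λ = (3·31² + 24)/(2·12) ≡ 21/24. 24⁻¹ ≡ 17 (mod 37) since 24·17 = 408 ≡ 1, so λ ≡ 21·17 ≡ 24.
  x = λ² - 31 - 31 = 576 - 62 ≡ 33; y = λ·(31 - 33) - 12 ≡ 14. → (33, 14)

(33, 14)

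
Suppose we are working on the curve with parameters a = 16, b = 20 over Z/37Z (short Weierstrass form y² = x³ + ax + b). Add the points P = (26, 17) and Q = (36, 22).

(3, 13)

(26, 17) + (36, 22). λ = (22 - 17)/(36 - 26) ≡ 5/10 mod 37. 10⁻¹ ≡ 26 (mod 37), so λ ≡ 19.
  x = λ² - 26 - 36 = 361 - 62 ≡ 3; y = λ·(26 - 3) - 17 ≡ 13. → (3, 13)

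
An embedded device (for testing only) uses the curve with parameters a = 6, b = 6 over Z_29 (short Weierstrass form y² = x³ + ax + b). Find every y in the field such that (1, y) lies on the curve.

10, 19

x³ + 6x + 6 = 13 ≡ 13 (mod 29).
Square roots of 13 mod 29: 10 and 19 (since 10² = 100 ≡ 13).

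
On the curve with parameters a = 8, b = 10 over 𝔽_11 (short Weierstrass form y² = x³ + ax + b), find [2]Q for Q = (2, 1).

(8, 5)

tangent at (2, 1): λ = (3·2² + 8)/(2·1) ≡ 9/2. 2⁻¹ ≡ 6 (mod 11), so λ ≡ 9·6 ≡ 10.
  x = λ² - 2 - 2 = 100 - 4 ≡ 8; y = λ·(2 - 8) - 1 ≡ 5. → (8, 5)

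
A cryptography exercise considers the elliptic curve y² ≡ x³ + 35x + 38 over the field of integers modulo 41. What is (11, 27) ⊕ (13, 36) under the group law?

(27, 24)

(11, 27) + (13, 36). λ = (36 - 27)/(13 - 11) ≡ 9/2 mod 41. 2⁻¹ ≡ 21 (mod 41), so λ ≡ 25.
  x = λ² - 11 - 13 = 625 - 24 ≡ 27; y = λ·(11 - 27) - 27 ≡ 24. → (27, 24)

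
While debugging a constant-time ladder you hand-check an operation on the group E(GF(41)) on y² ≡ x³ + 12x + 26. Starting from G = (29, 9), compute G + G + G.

Repeated addition: build up to 3G.
2G: tangent at (29, 9): λ = (3·29² + 12)/(2·9) ≡ 34/18. 18⁻¹ ≡ 16 (mod 41) since 18·16 = 288 ≡ 1, so λ ≡ 34·16 ≡ 11.
  x = λ² - 29 - 29 = 121 - 58 ≡ 22; y = λ·(29 - 22) - 9 ≡ 27. → (22, 27)
3G: (22, 27) + (29, 9). λ = (9 - 27)/(29 - 22) ≡ 23/7 mod 41. 7⁻¹ ≡ 6 (mod 41), so λ ≡ 15.
  x = λ² - 22 - 29 = 225 - 51 ≡ 10; y = λ·(22 - 10) - 27 ≡ 30. → (10, 30)

(10, 30)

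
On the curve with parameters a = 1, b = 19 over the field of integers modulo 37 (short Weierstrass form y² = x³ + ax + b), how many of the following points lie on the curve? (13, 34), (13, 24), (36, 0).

1

(13, 34): 34² ≡ 9, rhs ≡ 9 → on.
(13, 24): 24² ≡ 21, rhs ≡ 9 → off.
(36, 0): 0² ≡ 0, rhs ≡ 17 → off.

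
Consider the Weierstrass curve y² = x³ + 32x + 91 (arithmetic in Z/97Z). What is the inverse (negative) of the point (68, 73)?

(68, 24)

-(68, 73) = (68, -73 mod 97) = (68, 24).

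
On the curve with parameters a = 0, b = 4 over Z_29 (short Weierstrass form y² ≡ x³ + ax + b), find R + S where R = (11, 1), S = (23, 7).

(17, 25)

(11, 1) + (23, 7). λ = (7 - 1)/(23 - 11) ≡ 6/12 mod 29. 12⁻¹ ≡ 17 (mod 29), so λ ≡ 15.
  x = λ² - 11 - 23 = 225 - 34 ≡ 17; y = λ·(11 - 17) - 1 ≡ 25. → (17, 25)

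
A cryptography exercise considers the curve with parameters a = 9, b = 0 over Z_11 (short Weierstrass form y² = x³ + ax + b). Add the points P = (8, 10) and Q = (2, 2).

(4, 10)

(8, 10) + (2, 2). λ = (2 - 10)/(2 - 8) ≡ 3/5 mod 11. 5⁻¹ ≡ 9 (mod 11), so λ ≡ 5.
  x = λ² - 8 - 2 = 25 - 10 ≡ 4; y = λ·(8 - 4) - 10 ≡ 10. → (4, 10)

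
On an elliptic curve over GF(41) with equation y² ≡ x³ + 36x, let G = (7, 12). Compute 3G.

(27, 27)

Repeated addition: build up to 3G.
2G: tangent at (7, 12): λ = (3·7² + 36)/(2·12) ≡ 19/24. 24⁻¹ ≡ 12 (mod 41) since 24·12 = 288 ≡ 1, so λ ≡ 19·12 ≡ 23.
  x = λ² - 7 - 7 = 529 - 14 ≡ 23; y = λ·(7 - 23) - 12 ≡ 30. → (23, 30)
3G: (23, 30) + (7, 12). λ = (12 - 30)/(7 - 23) ≡ 23/25 mod 41. 25⁻¹ ≡ 23 (mod 41), so λ ≡ 37.
  x = λ² - 23 - 7 = 1369 - 30 ≡ 27; y = λ·(23 - 27) - 30 ≡ 27. → (27, 27)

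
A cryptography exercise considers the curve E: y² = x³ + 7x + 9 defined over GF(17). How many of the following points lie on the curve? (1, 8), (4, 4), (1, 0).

2

(1, 8): 8² ≡ 13, rhs ≡ 0 → off.
(4, 4): 4² ≡ 16, rhs ≡ 16 → on.
(1, 0): 0² ≡ 0, rhs ≡ 0 → on.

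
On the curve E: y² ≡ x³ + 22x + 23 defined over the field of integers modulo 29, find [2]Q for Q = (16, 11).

(27, 0)

tangent at (16, 11): λ = (3·16² + 22)/(2·11) ≡ 7/22. 22⁻¹ ≡ 4 (mod 29) since 22·4 = 88 ≡ 1, so λ ≡ 7·4 ≡ 28.
  x = λ² - 16 - 16 = 784 - 32 ≡ 27; y = λ·(16 - 27) - 11 ≡ 0. → (27, 0)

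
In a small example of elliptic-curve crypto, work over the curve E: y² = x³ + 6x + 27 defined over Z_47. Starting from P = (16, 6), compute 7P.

Double-and-add on 7 = (111)₂. Start with P = (16, 6) for the leading 1-bit.
double: tangent at (16, 6): λ = (3·16² + 6)/(2·6) ≡ 22/12. 12⁻¹ ≡ 4 (mod 47), so λ ≡ 22·4 ≡ 41.
  x = λ² - 16 - 16 = 1681 - 32 ≡ 4; y = λ·(16 - 4) - 6 ≡ 16. → (4, 16)
add P: (4, 16) + (16, 6). λ = (6 - 16)/(16 - 4) ≡ 37/12 mod 47. 12⁻¹ ≡ 4 (mod 47), so λ ≡ 7.
  x = λ² - 4 - 16 = 49 - 20 ≡ 29; y = λ·(4 - 29) - 16 ≡ 44. → (29, 44)
double: tangent at (29, 44): λ = (3·29² + 6)/(2·44) ≡ 38/41. 41⁻¹ ≡ 39 (mod 47), so λ ≡ 38·39 ≡ 25.
  x = λ² - 29 - 29 = 625 - 58 ≡ 3; y = λ·(29 - 3) - 44 ≡ 42. → (3, 42)
add P: (3, 42) + (16, 6). λ = (6 - 42)/(16 - 3) ≡ 11/13 mod 47. 13⁻¹ ≡ 29 (mod 47) since 13·29 = 377 ≡ 1, so λ ≡ 37.
  x = λ² - 3 - 16 = 1369 - 19 ≡ 34; y = λ·(3 - 34) - 42 ≡ 33. → (34, 33)

(34, 33)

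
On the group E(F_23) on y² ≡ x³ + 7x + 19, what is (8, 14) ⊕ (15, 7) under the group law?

(1, 2)

(8, 14) + (15, 7). λ = (7 - 14)/(15 - 8) ≡ 16/7 mod 23. 7⁻¹ ≡ 10 (mod 23) since 7·10 = 70 ≡ 1, so λ ≡ 22.
  x = λ² - 8 - 15 = 484 - 23 ≡ 1; y = λ·(8 - 1) - 14 ≡ 2. → (1, 2)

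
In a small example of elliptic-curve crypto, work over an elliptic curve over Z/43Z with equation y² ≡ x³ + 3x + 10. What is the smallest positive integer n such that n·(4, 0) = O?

2P: (4, 0) + (4, 0): same x and y₁ ≡ -y₂, so the sum is O.
2P = O, so the order is 2.

2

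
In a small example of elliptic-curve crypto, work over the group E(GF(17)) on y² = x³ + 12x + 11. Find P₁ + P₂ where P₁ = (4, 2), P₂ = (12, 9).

(10, 14)

(4, 2) + (12, 9). λ = (9 - 2)/(12 - 4) ≡ 7/8 mod 17. 8⁻¹ ≡ 15 (mod 17) since 8·15 = 120 ≡ 1, so λ ≡ 3.
  x = λ² - 4 - 12 = 9 - 16 ≡ 10; y = λ·(4 - 10) - 2 ≡ 14. → (10, 14)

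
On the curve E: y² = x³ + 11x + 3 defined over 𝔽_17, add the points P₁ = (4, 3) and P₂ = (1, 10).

(4, 3) + (1, 10). λ = (10 - 3)/(1 - 4) ≡ 7/14 mod 17. 14⁻¹ ≡ 11 (mod 17) since 14·11 = 154 ≡ 1, so λ ≡ 9.
  x = λ² - 4 - 1 = 81 - 5 ≡ 8; y = λ·(4 - 8) - 3 ≡ 12. → (8, 12)

(8, 12)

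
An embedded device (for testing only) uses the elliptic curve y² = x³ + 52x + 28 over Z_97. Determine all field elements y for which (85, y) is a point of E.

x³ + 52x + 28 = 618573 ≡ 4 (mod 97).
Square roots of 4 mod 97: 2 and 95 (since 2² = 4 ≡ 4).

2, 95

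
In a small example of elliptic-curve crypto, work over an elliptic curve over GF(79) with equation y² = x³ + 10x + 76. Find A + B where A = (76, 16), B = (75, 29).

(76, 16) + (75, 29). λ = (29 - 16)/(75 - 76) ≡ 13/78 mod 79. 78⁻¹ ≡ 78 (mod 79) since 78·78 = 6084 ≡ 1, so λ ≡ 66.
  x = λ² - 76 - 75 = 4356 - 151 ≡ 18; y = λ·(76 - 18) - 16 ≡ 20. → (18, 20)

(18, 20)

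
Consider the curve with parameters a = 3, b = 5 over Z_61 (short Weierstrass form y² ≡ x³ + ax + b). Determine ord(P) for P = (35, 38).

10

2P: tangent at (35, 38): λ = (3·35² + 3)/(2·38) ≡ 18/15. 15⁻¹ ≡ 57 (mod 61) since 15·57 = 855 ≡ 1, so λ ≡ 18·57 ≡ 50.
  x = λ² - 35 - 35 = 2500 - 70 ≡ 51; y = λ·(35 - 51) - 38 ≡ 16. → (51, 16)
3P: (51, 16) + (35, 38). λ = (38 - 16)/(35 - 51) ≡ 22/45 mod 61. 45⁻¹ ≡ 19 (mod 61), so λ ≡ 52.
  x = λ² - 51 - 35 = 2704 - 86 ≡ 56; y = λ·(51 - 56) - 16 ≡ 29. → (56, 29)
4P: (56, 29) + (35, 38). λ = (38 - 29)/(35 - 56) ≡ 9/40 mod 61. 40⁻¹ ≡ 29 (mod 61), so λ ≡ 17.
  x = λ² - 56 - 35 = 289 - 91 ≡ 15; y = λ·(56 - 15) - 29 ≡ 58. → (15, 58)
5P: (15, 58) + (35, 38). λ = (38 - 58)/(35 - 15) ≡ 41/20 mod 61. 20⁻¹ ≡ 58 (mod 61), so λ ≡ 60.
  x = λ² - 15 - 35 = 3600 - 50 ≡ 12; y = λ·(15 - 12) - 58 ≡ 0. → (12, 0)
6P: (12, 0) + (35, 38). λ = (38 - 0)/(35 - 12) ≡ 38/23 mod 61. 23⁻¹ ≡ 8 (mod 61) since 23·8 = 184 ≡ 1, so λ ≡ 60.
  x = λ² - 12 - 35 = 3600 - 47 ≡ 15; y = λ·(12 - 15) - 0 ≡ 3. → (15, 3)
7P: (15, 3) + (35, 38). λ = (38 - 3)/(35 - 15) ≡ 35/20 mod 61. 20⁻¹ ≡ 58 (mod 61), so λ ≡ 17.
  x = λ² - 15 - 35 = 289 - 50 ≡ 56; y = λ·(15 - 56) - 3 ≡ 32. → (56, 32)
8P: (56, 32) + (35, 38). λ = (38 - 32)/(35 - 56) ≡ 6/40 mod 61. 40⁻¹ ≡ 29 (mod 61), so λ ≡ 52.
  x = λ² - 56 - 35 = 2704 - 91 ≡ 51; y = λ·(56 - 51) - 32 ≡ 45. → (51, 45)
9P: (51, 45) + (35, 38). λ = (38 - 45)/(35 - 51) ≡ 54/45 mod 61. 45⁻¹ ≡ 19 (mod 61) since 45·19 = 855 ≡ 1, so λ ≡ 50.
  x = λ² - 51 - 35 = 2500 - 86 ≡ 35; y = λ·(51 - 35) - 45 ≡ 23. → (35, 23)
10P: (35, 23) + (35, 38): same x and y₁ ≡ -y₂, so the sum is the point at infinity.
10P = the point at infinity, so the order is 10.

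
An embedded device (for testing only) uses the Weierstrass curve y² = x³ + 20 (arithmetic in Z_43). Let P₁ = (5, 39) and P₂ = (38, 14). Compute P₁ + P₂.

(17, 17)

(5, 39) + (38, 14). λ = (14 - 39)/(38 - 5) ≡ 18/33 mod 43. 33⁻¹ ≡ 30 (mod 43), so λ ≡ 24.
  x = λ² - 5 - 38 = 576 - 43 ≡ 17; y = λ·(5 - 17) - 39 ≡ 17. → (17, 17)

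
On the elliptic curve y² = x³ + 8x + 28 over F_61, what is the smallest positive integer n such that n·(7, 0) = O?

2P: (7, 0) + (7, 0): same x and y₁ ≡ -y₂, so the sum is O.
2P = O, so the order is 2.

2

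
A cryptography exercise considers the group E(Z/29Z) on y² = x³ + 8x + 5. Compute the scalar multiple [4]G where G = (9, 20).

O

Repeated addition: build up to 4G.
2G: tangent at (9, 20): λ = (3·9² + 8)/(2·20) ≡ 19/11. 11⁻¹ ≡ 8 (mod 29), so λ ≡ 19·8 ≡ 7.
  x = λ² - 9 - 9 = 49 - 18 ≡ 2; y = λ·(9 - 2) - 20 ≡ 0. → (2, 0)
3G: (2, 0) + (9, 20). λ = (20 - 0)/(9 - 2) ≡ 20/7 mod 29. 7⁻¹ ≡ 25 (mod 29) since 7·25 = 175 ≡ 1, so λ ≡ 7.
  x = λ² - 2 - 9 = 49 - 11 ≡ 9; y = λ·(2 - 9) - 0 ≡ 9. → (9, 9)
4G: (9, 9) + (9, 20): same x and y₁ ≡ -y₂, so the sum is O.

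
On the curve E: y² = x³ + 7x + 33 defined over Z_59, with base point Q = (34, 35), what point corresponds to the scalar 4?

(42, 4)

Repeated addition: build up to 4Q.
2Q: tangent at (34, 35): λ = (3·34² + 7)/(2·35) ≡ 53/11. 11⁻¹ ≡ 43 (mod 59), so λ ≡ 53·43 ≡ 37.
  x = λ² - 34 - 34 = 1369 - 68 ≡ 3; y = λ·(34 - 3) - 35 ≡ 50. → (3, 50)
3Q: (3, 50) + (34, 35). λ = (35 - 50)/(34 - 3) ≡ 44/31 mod 59. 31⁻¹ ≡ 40 (mod 59) since 31·40 = 1240 ≡ 1, so λ ≡ 49.
  x = λ² - 3 - 34 = 2401 - 37 ≡ 4; y = λ·(3 - 4) - 50 ≡ 19. → (4, 19)
4Q: (4, 19) + (34, 35). λ = (35 - 19)/(34 - 4) ≡ 16/30 mod 59. 30⁻¹ ≡ 2 (mod 59), so λ ≡ 32.
  x = λ² - 4 - 34 = 1024 - 38 ≡ 42; y = λ·(4 - 42) - 19 ≡ 4. → (42, 4)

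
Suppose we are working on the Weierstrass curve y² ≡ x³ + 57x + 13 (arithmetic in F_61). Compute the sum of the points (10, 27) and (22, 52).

(10, 27) + (22, 52). λ = (52 - 27)/(22 - 10) ≡ 25/12 mod 61. 12⁻¹ ≡ 56 (mod 61), so λ ≡ 58.
  x = λ² - 10 - 22 = 3364 - 32 ≡ 38; y = λ·(10 - 38) - 27 ≡ 57. → (38, 57)

(38, 57)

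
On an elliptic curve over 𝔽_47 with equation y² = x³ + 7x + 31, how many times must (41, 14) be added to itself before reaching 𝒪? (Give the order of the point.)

7

2P: tangent at (41, 14): λ = (3·41² + 7)/(2·14) ≡ 21/28. 28⁻¹ ≡ 42 (mod 47), so λ ≡ 21·42 ≡ 36.
  x = λ² - 41 - 41 = 1296 - 82 ≡ 39; y = λ·(41 - 39) - 14 ≡ 11. → (39, 11)
3P: (39, 11) + (41, 14). λ = (14 - 11)/(41 - 39) ≡ 3/2 mod 47. 2⁻¹ ≡ 24 (mod 47), so λ ≡ 25.
  x = λ² - 39 - 41 = 625 - 80 ≡ 28; y = λ·(39 - 28) - 11 ≡ 29. → (28, 29)
4P: (28, 29) + (41, 14). λ = (14 - 29)/(41 - 28) ≡ 32/13 mod 47. 13⁻¹ ≡ 29 (mod 47) since 13·29 = 377 ≡ 1, so λ ≡ 35.
  x = λ² - 28 - 41 = 1225 - 69 ≡ 28; y = λ·(28 - 28) - 29 ≡ 18. → (28, 18)
5P: (28, 18) + (41, 14). λ = (14 - 18)/(41 - 28) ≡ 43/13 mod 47. 13⁻¹ ≡ 29 (mod 47), so λ ≡ 25.
  x = λ² - 28 - 41 = 625 - 69 ≡ 39; y = λ·(28 - 39) - 18 ≡ 36. → (39, 36)
6P: (39, 36) + (41, 14). λ = (14 - 36)/(41 - 39) ≡ 25/2 mod 47. 2⁻¹ ≡ 24 (mod 47), so λ ≡ 36.
  x = λ² - 39 - 41 = 1296 - 80 ≡ 41; y = λ·(39 - 41) - 36 ≡ 33. → (41, 33)
7P: (41, 33) + (41, 14): same x and y₁ ≡ -y₂, so the sum is 𝒪.
7P = 𝒪, so the order is 7.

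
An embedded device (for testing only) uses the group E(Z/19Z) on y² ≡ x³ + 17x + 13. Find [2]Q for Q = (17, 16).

(11, 12)

tangent at (17, 16): λ = (3·17² + 17)/(2·16) ≡ 10/13. 13⁻¹ ≡ 3 (mod 19) since 13·3 = 39 ≡ 1, so λ ≡ 10·3 ≡ 11.
  x = λ² - 17 - 17 = 121 - 34 ≡ 11; y = λ·(17 - 11) - 16 ≡ 12. → (11, 12)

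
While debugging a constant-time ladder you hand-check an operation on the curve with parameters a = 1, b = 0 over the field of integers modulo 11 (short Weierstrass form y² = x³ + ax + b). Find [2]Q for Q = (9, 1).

tangent at (9, 1): λ = (3·9² + 1)/(2·1) ≡ 2/2. 2⁻¹ ≡ 6 (mod 11) since 2·6 = 12 ≡ 1, so λ ≡ 2·6 ≡ 1.
  x = λ² - 9 - 9 = 1 - 18 ≡ 5; y = λ·(9 - 5) - 1 ≡ 3. → (5, 3)

(5, 3)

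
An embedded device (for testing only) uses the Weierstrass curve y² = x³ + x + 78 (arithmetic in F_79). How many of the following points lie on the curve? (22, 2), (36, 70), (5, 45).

3

(22, 2): 2² ≡ 4, rhs ≡ 4 → on.
(36, 70): 70² ≡ 2, rhs ≡ 2 → on.
(5, 45): 45² ≡ 50, rhs ≡ 50 → on.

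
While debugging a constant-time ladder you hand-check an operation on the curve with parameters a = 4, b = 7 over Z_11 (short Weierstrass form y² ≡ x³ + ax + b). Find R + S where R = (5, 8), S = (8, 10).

(5, 8) + (8, 10). λ = (10 - 8)/(8 - 5) ≡ 2/3 mod 11. 3⁻¹ ≡ 4 (mod 11), so λ ≡ 8.
  x = λ² - 5 - 8 = 64 - 13 ≡ 7; y = λ·(5 - 7) - 8 ≡ 9. → (7, 9)

(7, 9)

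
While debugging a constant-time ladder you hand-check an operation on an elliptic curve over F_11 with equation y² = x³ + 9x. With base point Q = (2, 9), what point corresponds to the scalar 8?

(4, 10)

Double-and-add on 8 = (1000)₂. Start with Q = (2, 9) for the leading 1-bit.
double: tangent at (2, 9): λ = (3·2² + 9)/(2·9) ≡ 10/7. 7⁻¹ ≡ 8 (mod 11), so λ ≡ 10·8 ≡ 3.
  x = λ² - 2 - 2 = 9 - 4 ≡ 5; y = λ·(2 - 5) - 9 ≡ 4. → (5, 4)
double: tangent at (5, 4): λ = (3·5² + 9)/(2·4) ≡ 7/8. 8⁻¹ ≡ 7 (mod 11), so λ ≡ 7·7 ≡ 5.
  x = λ² - 5 - 5 = 25 - 10 ≡ 4; y = λ·(5 - 4) - 4 ≡ 1. → (4, 1)
double: tangent at (4, 1): λ = (3·4² + 9)/(2·1) ≡ 2/2. 2⁻¹ ≡ 6 (mod 11), so λ ≡ 2·6 ≡ 1.
  x = λ² - 4 - 4 = 1 - 8 ≡ 4; y = λ·(4 - 4) - 1 ≡ 10. → (4, 10)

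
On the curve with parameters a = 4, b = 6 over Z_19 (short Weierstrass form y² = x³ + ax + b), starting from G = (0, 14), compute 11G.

(17, 16)

Repeated addition: build up to 11G.
2G: tangent at (0, 14): λ = (3·0² + 4)/(2·14) ≡ 4/9. 9⁻¹ ≡ 17 (mod 19), so λ ≡ 4·17 ≡ 11.
  x = λ² - 0 - 0 = 121 - 0 ≡ 7; y = λ·(0 - 7) - 14 ≡ 4. → (7, 4)
3G: (7, 4) + (0, 14). λ = (14 - 4)/(0 - 7) ≡ 10/12 mod 19. 12⁻¹ ≡ 8 (mod 19) since 12·8 = 96 ≡ 1, so λ ≡ 4.
  x = λ² - 7 - 0 = 16 - 7 ≡ 9; y = λ·(7 - 9) - 4 ≡ 7. → (9, 7)
4G: (9, 7) + (0, 14). λ = (14 - 7)/(0 - 9) ≡ 7/10 mod 19. 10⁻¹ ≡ 2 (mod 19) since 10·2 = 20 ≡ 1, so λ ≡ 14.
  x = λ² - 9 - 0 = 196 - 9 ≡ 16; y = λ·(9 - 16) - 7 ≡ 9. → (16, 9)
5G: (16, 9) + (0, 14). λ = (14 - 9)/(0 - 16) ≡ 5/3 mod 19. 3⁻¹ ≡ 13 (mod 19) since 3·13 = 39 ≡ 1, so λ ≡ 8.
  x = λ² - 16 - 0 = 64 - 16 ≡ 10; y = λ·(16 - 10) - 9 ≡ 1. → (10, 1)
6G: (10, 1) + (0, 14). λ = (14 - 1)/(0 - 10) ≡ 13/9 mod 19. 9⁻¹ ≡ 17 (mod 19) since 9·17 = 153 ≡ 1, so λ ≡ 12.
  x = λ² - 10 - 0 = 144 - 10 ≡ 1; y = λ·(10 - 1) - 1 ≡ 12. → (1, 12)
7G: (1, 12) + (0, 14). λ = (14 - 12)/(0 - 1) ≡ 2/18 mod 19. 18⁻¹ ≡ 18 (mod 19), so λ ≡ 17.
  x = λ² - 1 - 0 = 289 - 1 ≡ 3; y = λ·(1 - 3) - 12 ≡ 11. → (3, 11)
8G: (3, 11) + (0, 14). λ = (14 - 11)/(0 - 3) ≡ 3/16 mod 19. 16⁻¹ ≡ 6 (mod 19), so λ ≡ 18.
  x = λ² - 3 - 0 = 324 - 3 ≡ 17; y = λ·(3 - 17) - 11 ≡ 3. → (17, 3)
9G: (17, 3) + (0, 14). λ = (14 - 3)/(0 - 17) ≡ 11/2 mod 19. 2⁻¹ ≡ 10 (mod 19), so λ ≡ 15.
  x = λ² - 17 - 0 = 225 - 17 ≡ 18; y = λ·(17 - 18) - 3 ≡ 1. → (18, 1)
10G: (18, 1) + (0, 14). λ = (14 - 1)/(0 - 18) ≡ 13/1 mod 19. 1⁻¹ ≡ 1 (mod 19), so λ ≡ 13.
  x = λ² - 18 - 0 = 169 - 18 ≡ 18; y = λ·(18 - 18) - 1 ≡ 18. → (18, 18)
11G: (18, 18) + (0, 14). λ = (14 - 18)/(0 - 18) ≡ 15/1 mod 19. 1⁻¹ ≡ 1 (mod 19) since 1·1 = 1 ≡ 1, so λ ≡ 15.
  x = λ² - 18 - 0 = 225 - 18 ≡ 17; y = λ·(18 - 17) - 18 ≡ 16. → (17, 16)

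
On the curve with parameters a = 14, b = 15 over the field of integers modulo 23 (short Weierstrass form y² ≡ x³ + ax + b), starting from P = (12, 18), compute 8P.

Double-and-add on 8 = (1000)₂. Start with P = (12, 18) for the leading 1-bit.
double: tangent at (12, 18): λ = (3·12² + 14)/(2·18) ≡ 9/13. 13⁻¹ ≡ 16 (mod 23), so λ ≡ 9·16 ≡ 6.
  x = λ² - 12 - 12 = 36 - 24 ≡ 12; y = λ·(12 - 12) - 18 ≡ 5. → (12, 5)
double: tangent at (12, 5): λ = (3·12² + 14)/(2·5) ≡ 9/10. 10⁻¹ ≡ 7 (mod 23), so λ ≡ 9·7 ≡ 17.
  x = λ² - 12 - 12 = 289 - 24 ≡ 12; y = λ·(12 - 12) - 5 ≡ 18. → (12, 18)
double: tangent at (12, 18): λ = (3·12² + 14)/(2·18) ≡ 9/13. 13⁻¹ ≡ 16 (mod 23), so λ ≡ 9·16 ≡ 6.
  x = λ² - 12 - 12 = 36 - 24 ≡ 12; y = λ·(12 - 12) - 18 ≡ 5. → (12, 5)

(12, 5)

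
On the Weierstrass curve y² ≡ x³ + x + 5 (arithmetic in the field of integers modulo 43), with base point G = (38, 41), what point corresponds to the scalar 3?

Repeated addition: build up to 3G.
2G: tangent at (38, 41): λ = (3·38² + 1)/(2·41) ≡ 33/39. 39⁻¹ ≡ 32 (mod 43), so λ ≡ 33·32 ≡ 24.
  x = λ² - 38 - 38 = 576 - 76 ≡ 27; y = λ·(38 - 27) - 41 ≡ 8. → (27, 8)
3G: (27, 8) + (38, 41). λ = (41 - 8)/(38 - 27) ≡ 33/11 mod 43. 11⁻¹ ≡ 4 (mod 43), so λ ≡ 3.
  x = λ² - 27 - 38 = 9 - 65 ≡ 30; y = λ·(27 - 30) - 8 ≡ 26. → (30, 26)

(30, 26)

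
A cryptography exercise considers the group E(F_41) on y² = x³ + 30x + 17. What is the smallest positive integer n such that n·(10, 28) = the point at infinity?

2P: tangent at (10, 28): λ = (3·10² + 30)/(2·28) ≡ 2/15. 15⁻¹ ≡ 11 (mod 41), so λ ≡ 2·11 ≡ 22.
  x = λ² - 10 - 10 = 484 - 20 ≡ 13; y = λ·(10 - 13) - 28 ≡ 29. → (13, 29)
3P: (13, 29) + (10, 28). λ = (28 - 29)/(10 - 13) ≡ 40/38 mod 41. 38⁻¹ ≡ 27 (mod 41), so λ ≡ 14.
  x = λ² - 13 - 10 = 196 - 23 ≡ 9; y = λ·(13 - 9) - 29 ≡ 27. → (9, 27)
4P: (9, 27) + (10, 28). λ = (28 - 27)/(10 - 9) ≡ 1/1 mod 41. 1⁻¹ ≡ 1 (mod 41), so λ ≡ 1.
  x = λ² - 9 - 10 = 1 - 19 ≡ 23; y = λ·(9 - 23) - 27 ≡ 0. → (23, 0)
5P: (23, 0) + (10, 28). λ = (28 - 0)/(10 - 23) ≡ 28/28 mod 41. 28⁻¹ ≡ 22 (mod 41) since 28·22 = 616 ≡ 1, so λ ≡ 1.
  x = λ² - 23 - 10 = 1 - 33 ≡ 9; y = λ·(23 - 9) - 0 ≡ 14. → (9, 14)
6P: (9, 14) + (10, 28). λ = (28 - 14)/(10 - 9) ≡ 14/1 mod 41. 1⁻¹ ≡ 1 (mod 41) since 1·1 = 1 ≡ 1, so λ ≡ 14.
  x = λ² - 9 - 10 = 196 - 19 ≡ 13; y = λ·(9 - 13) - 14 ≡ 12. → (13, 12)
7P: (13, 12) + (10, 28). λ = (28 - 12)/(10 - 13) ≡ 16/38 mod 41. 38⁻¹ ≡ 27 (mod 41) since 38·27 = 1026 ≡ 1, so λ ≡ 22.
  x = λ² - 13 - 10 = 484 - 23 ≡ 10; y = λ·(13 - 10) - 12 ≡ 13. → (10, 13)
8P: (10, 13) + (10, 28): same x and y₁ ≡ -y₂, so the sum is the point at infinity.
8P = the point at infinity, so the order is 8.

8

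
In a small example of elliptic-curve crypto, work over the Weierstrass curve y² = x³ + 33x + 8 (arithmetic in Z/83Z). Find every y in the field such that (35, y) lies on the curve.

x³ + 33x + 8 = 44038 ≡ 48 (mod 83).
Square roots of 48 mod 83: 31 and 52 (since 31² = 961 ≡ 48).

31, 52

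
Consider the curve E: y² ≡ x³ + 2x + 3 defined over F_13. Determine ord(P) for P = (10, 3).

6

2P: tangent at (10, 3): λ = (3·10² + 2)/(2·3) ≡ 3/6. 6⁻¹ ≡ 11 (mod 13) since 6·11 = 66 ≡ 1, so λ ≡ 3·11 ≡ 7.
  x = λ² - 10 - 10 = 49 - 20 ≡ 3; y = λ·(10 - 3) - 3 ≡ 7. → (3, 7)
3P: (3, 7) + (10, 3). λ = (3 - 7)/(10 - 3) ≡ 9/7 mod 13. 7⁻¹ ≡ 2 (mod 13) since 7·2 = 14 ≡ 1, so λ ≡ 5.
  x = λ² - 3 - 10 = 25 - 13 ≡ 12; y = λ·(3 - 12) - 7 ≡ 0. → (12, 0)
4P: (12, 0) + (10, 3). λ = (3 - 0)/(10 - 12) ≡ 3/11 mod 13. 11⁻¹ ≡ 6 (mod 13) since 11·6 = 66 ≡ 1, so λ ≡ 5.
  x = λ² - 12 - 10 = 25 - 22 ≡ 3; y = λ·(12 - 3) - 0 ≡ 6. → (3, 6)
5P: (3, 6) + (10, 3). λ = (3 - 6)/(10 - 3) ≡ 10/7 mod 13. 7⁻¹ ≡ 2 (mod 13), so λ ≡ 7.
  x = λ² - 3 - 10 = 49 - 13 ≡ 10; y = λ·(3 - 10) - 6 ≡ 10. → (10, 10)
6P: (10, 10) + (10, 3): same x and y₁ ≡ -y₂, so the sum is 𝒪.
6P = 𝒪, so the order is 6.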